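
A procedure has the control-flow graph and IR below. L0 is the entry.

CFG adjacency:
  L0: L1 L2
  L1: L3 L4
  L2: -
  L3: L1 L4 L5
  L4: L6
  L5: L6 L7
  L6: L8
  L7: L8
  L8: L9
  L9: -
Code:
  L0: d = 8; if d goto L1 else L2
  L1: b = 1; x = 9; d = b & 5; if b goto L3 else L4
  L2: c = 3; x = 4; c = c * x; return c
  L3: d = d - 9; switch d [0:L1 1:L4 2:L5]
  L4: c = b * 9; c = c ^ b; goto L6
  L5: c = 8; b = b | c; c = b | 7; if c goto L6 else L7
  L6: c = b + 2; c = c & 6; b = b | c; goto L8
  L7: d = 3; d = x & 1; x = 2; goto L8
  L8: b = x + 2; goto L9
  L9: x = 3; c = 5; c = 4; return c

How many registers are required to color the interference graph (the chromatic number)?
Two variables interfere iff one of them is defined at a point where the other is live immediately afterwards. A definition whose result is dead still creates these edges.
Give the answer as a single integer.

def/use:
  L0: def={d} ue=∅
  L1: def={b,d,x} ue=∅
  L2: def={c,x} ue=∅
  L3: def={d} ue={d}
  L4: def={c} ue={b}
  L5: def={b,c} ue={b}
  L6: def={b,c} ue={b}
  L7: def={d,x} ue={x}
  L8: def={b} ue={x}
  L9: def={c,x} ue=∅

Live sets:
  L0: in=∅ out=∅
  L1: in=∅ out={b,d,x}
  L2: in=∅ out=∅
  L3: in={b,d,x} out={b,x}
  L4: in={b,x} out={b,x}
  L5: in={b,x} out={b,x}
  L6: in={b,x} out={x}
  L7: in={x} out={x}
  L8: in={x} out=∅
  L9: in=∅ out=∅

Interference:
  b — {c,d,x}
  c — {b,x}
  d — {b,x}
  x — {b,c,d}

Chromatic number:
  lower bound: {b,c,x} mutually conflict ⇒ χ ≥ 3
  3-colouring: c0={b}  c1={x}  c2={c,d}
  χ = 3

Answer: 3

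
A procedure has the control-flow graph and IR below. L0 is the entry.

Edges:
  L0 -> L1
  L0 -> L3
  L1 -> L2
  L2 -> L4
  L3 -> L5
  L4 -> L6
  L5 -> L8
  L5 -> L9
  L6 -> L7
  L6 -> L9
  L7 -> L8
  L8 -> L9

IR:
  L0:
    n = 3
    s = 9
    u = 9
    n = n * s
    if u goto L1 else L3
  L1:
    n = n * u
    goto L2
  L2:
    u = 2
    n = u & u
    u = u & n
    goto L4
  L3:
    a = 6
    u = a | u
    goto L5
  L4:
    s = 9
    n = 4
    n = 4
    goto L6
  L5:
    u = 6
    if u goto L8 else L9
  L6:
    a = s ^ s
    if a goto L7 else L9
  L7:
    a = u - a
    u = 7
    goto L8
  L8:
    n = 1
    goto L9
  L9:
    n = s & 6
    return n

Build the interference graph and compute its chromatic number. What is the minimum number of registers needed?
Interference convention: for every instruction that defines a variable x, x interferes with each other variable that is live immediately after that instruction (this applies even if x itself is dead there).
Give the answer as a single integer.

Block summaries:
  L0: def={n,s,u} ue=∅
  L1: def={n} ue={n,u}
  L2: def={n,u} ue=∅
  L3: def={a,u} ue={u}
  L4: def={n,s} ue=∅
  L5: def={u} ue=∅
  L6: def={a} ue={s}
  L7: def={a,u} ue={a,u}
  L8: def={n} ue=∅
  L9: def={n} ue={s}

Liveness:
  live L0: ∅→{n,s,u}
  live L1: {n,u}→∅
  live L2: ∅→{u}
  live L3: {s,u}→{s}
  live L4: {u}→{s,u}
  live L5: {s}→{s}
  live L6: {s,u}→{a,s,u}
  live L7: {a,s,u}→{s}
  live L8: {s}→{s}
  live L9: {s}→∅

Conflict graph:
  a: {s,u}
  n: {s,u}
  s: {a,n,u}
  u: {a,n,s}

Registers:
  clique {a,s,u} ⇒ need ≥ 3
  3-colouring: r0={s}  r1={u}  r2={a,n}
  χ = 3

Answer: 3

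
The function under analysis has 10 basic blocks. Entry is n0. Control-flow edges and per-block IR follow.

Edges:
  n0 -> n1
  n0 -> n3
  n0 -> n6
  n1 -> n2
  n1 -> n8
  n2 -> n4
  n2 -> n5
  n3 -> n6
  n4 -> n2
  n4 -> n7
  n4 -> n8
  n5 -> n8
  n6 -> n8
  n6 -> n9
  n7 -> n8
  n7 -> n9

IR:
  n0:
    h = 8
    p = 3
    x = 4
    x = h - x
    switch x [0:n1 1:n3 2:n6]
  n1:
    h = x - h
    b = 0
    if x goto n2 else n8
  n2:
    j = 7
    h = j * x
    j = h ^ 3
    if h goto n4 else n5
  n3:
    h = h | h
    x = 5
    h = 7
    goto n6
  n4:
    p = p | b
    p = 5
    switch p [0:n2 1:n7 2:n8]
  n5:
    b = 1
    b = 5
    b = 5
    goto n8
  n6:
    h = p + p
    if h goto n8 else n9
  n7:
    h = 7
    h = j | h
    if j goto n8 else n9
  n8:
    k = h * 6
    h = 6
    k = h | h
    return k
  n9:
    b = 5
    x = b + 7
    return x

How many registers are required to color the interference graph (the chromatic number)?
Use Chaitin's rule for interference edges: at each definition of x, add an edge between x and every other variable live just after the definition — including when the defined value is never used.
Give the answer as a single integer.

Per-block:
  n0 def {h,p,x} use ∅
  n1 def {b,h} use {h,x}
  n2 def {h,j} use {x}
  n3 def {h,x} use {h}
  n4 def {p} use {b,p}
  n5 def {b} use ∅
  n6 def {h} use {p}
  n7 def {h} use {j}
  n8 def {h,k} use {h}
  n9 def {b,x} use ∅

Backward fixpoint:
  n0: in=∅ out={h,p,x}
  n1: in={h,p,x} out={b,h,p,x}
  n2: in={b,p,x} out={b,h,j,p,x}
  n3: in={h,p} out={p}
  n4: in={b,h,j,p,x} out={b,h,j,p,x}
  n5: in={h} out={h}
  n6: in={p} out={h}
  n7: in={j} out={h}
  n8: in={h} out=∅
  n9: in=∅ out=∅

Interference:
  b — {h,j,p,x}
  h — {b,j,p,x}
  j — {b,h,p,x}
  k — ∅
  p — {b,h,j,x}
  x — {b,h,j,p}

Registers:
  clique {b,h,j,p,x} ⇒ need ≥ 5
  5-colouring: c0={b,k}  c1={h}  c2={j}  c3={p}  c4={x}
  χ = 5

Answer: 5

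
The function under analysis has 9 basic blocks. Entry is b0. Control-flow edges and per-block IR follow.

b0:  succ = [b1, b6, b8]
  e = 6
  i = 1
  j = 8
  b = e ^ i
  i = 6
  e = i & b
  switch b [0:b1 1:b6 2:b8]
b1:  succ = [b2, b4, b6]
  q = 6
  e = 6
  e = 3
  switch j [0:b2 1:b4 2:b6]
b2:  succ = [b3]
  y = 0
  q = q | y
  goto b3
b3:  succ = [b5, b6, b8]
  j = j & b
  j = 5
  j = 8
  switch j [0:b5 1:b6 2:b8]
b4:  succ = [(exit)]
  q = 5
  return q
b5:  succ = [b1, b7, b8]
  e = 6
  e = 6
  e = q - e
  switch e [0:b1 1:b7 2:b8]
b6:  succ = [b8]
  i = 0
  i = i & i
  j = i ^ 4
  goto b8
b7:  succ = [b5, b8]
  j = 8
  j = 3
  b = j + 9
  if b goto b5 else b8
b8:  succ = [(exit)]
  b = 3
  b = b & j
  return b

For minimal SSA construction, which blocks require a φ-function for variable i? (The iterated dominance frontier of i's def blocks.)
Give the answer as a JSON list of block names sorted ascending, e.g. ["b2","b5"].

idom tree: b1←b0 b2←b1 b3←b2 b4←b1 b5←b3 b6←b0 b7←b5 b8←b0
Dom at joins:
  b1: preds {b0,b5}: {b0} ∩ {b0,b1,b2,b3,b5} = {b0}; idom=b0
  b5: preds {b3,b7}: {b0,b1,b2,b3} ∩ {b0,b1,b2,b3,b5,b7} = {b0,b1,b2,b3}; idom=b3
  b6: preds {b0,b1,b3}: {b0} ∩ {b0,b1} ∩ {b0,b1,b2,b3} = {b0}; idom=b0
  b8: preds {b0,b3,b5,b6,b7}: {b0} ∩ {b0,b1,b2,b3} ∩ {b0,b1,b2,b3,b5} ∩ {b0,b6} ∩ {b0,b1,b2,b3,b5,b7} = {b0}; idom=b0

DF walk-up:
  b1←b0: walk · to b0
  b1←b5: walk b5→b3→b2→b1 to b0
  b5←b3: walk · to b3
  b5←b7: walk b7→b5 to b3
  b6←b0: walk · to b0
  b6←b1: walk b1 to b0
  b6←b3: walk b3→b2→b1 to b0
  b8←b0: walk · to b0
  b8←b3: walk b3→b2→b1 to b0
  b8←b5: walk b5→b3→b2→b1 to b0
  b8←b6: walk b6 to b0
  b8←b7: walk b7→b5→b3→b2→b1 to b0
  DF(b0)=∅
  DF(b1)={b1,b6,b8}
  DF(b2)={b1,b6,b8}
  DF(b3)={b1,b6,b8}
  DF(b4)=∅
  DF(b5)={b1,b5,b8}
  DF(b6)={b8}
  DF(b7)={b5,b8}
  DF(b8)=∅

φ for i: defs {b0,b6}
  DF⁺ = {b8}

Answer: ["b8"]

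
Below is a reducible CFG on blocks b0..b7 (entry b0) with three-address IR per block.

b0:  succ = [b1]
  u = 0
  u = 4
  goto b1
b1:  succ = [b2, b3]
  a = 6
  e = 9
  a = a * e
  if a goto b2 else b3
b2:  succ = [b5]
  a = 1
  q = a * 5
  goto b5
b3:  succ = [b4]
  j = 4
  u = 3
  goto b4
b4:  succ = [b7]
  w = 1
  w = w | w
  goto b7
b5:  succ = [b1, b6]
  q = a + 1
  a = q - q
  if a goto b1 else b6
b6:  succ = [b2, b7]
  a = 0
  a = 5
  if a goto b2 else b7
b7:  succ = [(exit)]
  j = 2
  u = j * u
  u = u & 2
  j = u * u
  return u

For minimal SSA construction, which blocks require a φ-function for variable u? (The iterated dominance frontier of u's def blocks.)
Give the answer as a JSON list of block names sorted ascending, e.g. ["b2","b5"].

idom tree: b1←b0 b2←b1 b3←b1 b4←b3 b5←b2 b6←b5 b7←b1
Dom at joins:
  b1: preds {b0,b5}: {b0} ∩ {b0,b1,b2,b5} = {b0}; idom=b0
  b2: preds {b1,b6}: {b0,b1} ∩ {b0,b1,b2,b5,b6} = {b0,b1}; idom=b1
  b7: preds {b4,b6}: {b0,b1,b3,b4} ∩ {b0,b1,b2,b5,b6} = {b0,b1}; idom=b1

Frontier:
  b1←b0: walk · to b0
  b1←b5: walk b5→b2→b1 to b0
  b2←b1: walk · to b1
  b2←b6: walk b6→b5→b2 to b1
  b7←b4: walk b4→b3 to b1
  b7←b6: walk b6→b5→b2 to b1
  DF(b0)=∅
  DF(b1)={b1}
  DF(b2)={b1,b2,b7}
  DF(b3)={b7}
  DF(b4)={b7}
  DF(b5)={b1,b2,b7}
  DF(b6)={b2,b7}
  DF(b7)=∅

φ for u: defs {b0,b3,b7}
  DF⁺ = {b7}

Answer: ["b7"]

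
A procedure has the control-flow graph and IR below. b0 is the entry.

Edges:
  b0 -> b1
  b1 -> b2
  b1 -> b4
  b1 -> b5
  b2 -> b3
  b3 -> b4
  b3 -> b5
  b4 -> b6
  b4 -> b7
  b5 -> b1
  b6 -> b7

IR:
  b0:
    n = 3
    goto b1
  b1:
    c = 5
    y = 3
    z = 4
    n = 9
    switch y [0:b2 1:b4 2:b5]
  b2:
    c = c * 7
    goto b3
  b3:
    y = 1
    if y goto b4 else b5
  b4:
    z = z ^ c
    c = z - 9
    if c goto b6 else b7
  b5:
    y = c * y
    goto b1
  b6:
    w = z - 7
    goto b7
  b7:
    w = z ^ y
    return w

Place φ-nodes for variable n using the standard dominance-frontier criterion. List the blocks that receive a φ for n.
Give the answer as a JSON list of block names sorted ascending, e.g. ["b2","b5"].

Answer: ["b1"]

Working:
idom tree: b1←b0 b2←b1 b3←b2 b4←b1 b5←b1 b6←b4 b7←b4
Join-block Dom:
  b1: preds {b0,b5}: {b0} ∩ {b0,b1,b5} = {b0}; idom=b0
  b4: preds {b1,b3}: {b0,b1} ∩ {b0,b1,b2,b3} = {b0,b1}; idom=b1
  b5: preds {b1,b3}: {b0,b1} ∩ {b0,b1,b2,b3} = {b0,b1}; idom=b1
  b7: preds {b4,b6}: {b0,b1,b4} ∩ {b0,b1,b4,b6} = {b0,b1,b4}; idom=b4

DF derivation:
  join b1 pred b0: · stop@b0
  join b1 pred b5: b5→b1 stop@b0
  join b4 pred b1: · stop@b1
  join b4 pred b3: b3→b2 stop@b1
  join b5 pred b1: · stop@b1
  join b5 pred b3: b3→b2 stop@b1
  join b7 pred b4: · stop@b4
  join b7 pred b6: b6 stop@b4
  b0 → ∅
  b1 → {b1}
  b2 → {b4,b5}
  b3 → {b4,b5}
  b4 → ∅
  b5 → {b1}
  b6 → {b7}
  b7 → ∅

φ for n: defs {b0,b1}
  DF⁺ = {b1}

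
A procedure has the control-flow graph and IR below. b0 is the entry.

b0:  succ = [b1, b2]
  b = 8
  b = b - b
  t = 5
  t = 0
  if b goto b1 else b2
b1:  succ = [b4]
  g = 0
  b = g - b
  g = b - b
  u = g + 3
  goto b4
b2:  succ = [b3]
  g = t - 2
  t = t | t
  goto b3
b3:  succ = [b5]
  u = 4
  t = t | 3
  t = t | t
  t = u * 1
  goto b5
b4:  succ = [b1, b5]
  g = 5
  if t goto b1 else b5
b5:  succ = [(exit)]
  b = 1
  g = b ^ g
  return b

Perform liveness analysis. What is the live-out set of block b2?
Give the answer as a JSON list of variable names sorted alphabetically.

Block summaries:
  b0: def={b,t} ue=∅
  b1: def={b,g,u} ue={b}
  b2: def={g,t} ue={t}
  b3: def={t,u} ue={t}
  b4: def={g} ue={t}
  b5: def={b,g} ue={g}

Liveness:
  b0 li=∅ lo={b,t}
  b1 li={b,t} lo={b,t}
  b2 li={t} lo={g,t}
  b3 li={g,t} lo={g}
  b4 li={b,t} lo={b,g,t}
  b5 li={g} lo=∅

live-out(b2) = ["g", "t"]

Answer: ["g", "t"]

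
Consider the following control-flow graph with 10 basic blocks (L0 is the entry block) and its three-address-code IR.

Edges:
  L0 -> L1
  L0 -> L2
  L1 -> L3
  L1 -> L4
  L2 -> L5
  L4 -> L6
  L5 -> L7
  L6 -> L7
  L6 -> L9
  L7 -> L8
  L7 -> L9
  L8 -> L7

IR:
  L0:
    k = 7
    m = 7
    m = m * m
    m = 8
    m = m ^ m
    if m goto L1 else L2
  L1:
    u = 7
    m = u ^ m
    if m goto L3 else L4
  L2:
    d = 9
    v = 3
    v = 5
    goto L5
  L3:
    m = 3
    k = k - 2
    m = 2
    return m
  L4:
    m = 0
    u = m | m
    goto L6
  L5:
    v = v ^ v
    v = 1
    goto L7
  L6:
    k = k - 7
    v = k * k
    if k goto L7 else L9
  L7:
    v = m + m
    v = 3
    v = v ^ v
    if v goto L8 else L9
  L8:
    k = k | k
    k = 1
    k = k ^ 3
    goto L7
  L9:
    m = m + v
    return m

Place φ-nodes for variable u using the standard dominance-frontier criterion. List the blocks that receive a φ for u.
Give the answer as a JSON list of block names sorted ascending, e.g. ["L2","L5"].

idom tree: L1←L0 L2←L0 L3←L1 L4←L1 L5←L2 L6←L4 L7←L0 L8←L7 L9←L0
Dom at joins:
  L7: preds {L5,L6,L8}: {L0,L2,L5} ∩ {L0,L1,L4,L6} ∩ {L0,L7,L8} = {L0}; idom=L0
  L9: preds {L6,L7}: {L0,L1,L4,L6} ∩ {L0,L7} = {L0}; idom=L0

Frontier:
  L7←L5: walk L5→L2 to L0
  L7←L6: walk L6→L4→L1 to L0
  L7←L8: walk L8→L7 to L0
  L9←L6: walk L6→L4→L1 to L0
  L9←L7: walk L7 to L0
  L0 → ∅
  L1 → {L7,L9}
  L2 → {L7}
  L3 → ∅
  L4 → {L7,L9}
  L5 → {L7}
  L6 → {L7,L9}
  L7 → {L7,L9}
  L8 → {L7}
  L9 → ∅

φ for u: defs {L1,L4}
  DF⁺ = {L7,L9}

Answer: ["L7", "L9"]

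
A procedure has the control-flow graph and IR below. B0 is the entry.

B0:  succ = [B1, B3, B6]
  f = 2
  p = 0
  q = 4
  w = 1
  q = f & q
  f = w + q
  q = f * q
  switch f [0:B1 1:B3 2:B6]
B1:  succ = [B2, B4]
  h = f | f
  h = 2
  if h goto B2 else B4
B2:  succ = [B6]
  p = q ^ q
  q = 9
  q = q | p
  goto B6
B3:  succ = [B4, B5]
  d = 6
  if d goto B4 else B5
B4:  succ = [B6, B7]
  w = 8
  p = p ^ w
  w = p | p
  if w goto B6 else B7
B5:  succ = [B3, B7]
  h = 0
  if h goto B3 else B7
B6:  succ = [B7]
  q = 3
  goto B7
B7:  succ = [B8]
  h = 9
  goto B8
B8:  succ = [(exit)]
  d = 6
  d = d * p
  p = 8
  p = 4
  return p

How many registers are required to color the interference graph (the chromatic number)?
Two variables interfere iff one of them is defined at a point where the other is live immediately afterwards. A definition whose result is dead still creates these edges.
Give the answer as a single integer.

Answer: 4

Working:
def/use:
  B0 def {f,p,q,w} use ∅
  B1 def {h} use {f}
  B2 def {p,q} use {q}
  B3 def {d} use ∅
  B4 def {p,w} use {p}
  B5 def {h} use ∅
  B6 def {q} use ∅
  B7 def {h} use ∅
  B8 def {d,p} use {p}

Liveness:
  B0 li=∅ lo={f,p,q}
  B1 li={f,p,q} lo={p,q}
  B2 li={q} lo={p}
  B3 li={p} lo={p}
  B4 li={p} lo={p}
  B5 li={p} lo={p}
  B6 li={p} lo={p}
  B7 li={p} lo={p}
  B8 li={p} lo=∅

Interference:
  d: {p}
  f: {p,q,w}
  h: {p,q}
  p: {d,f,h,q,w}
  q: {f,h,p,w}
  w: {f,p,q}

Chromatic number:
  {f,p,q,w} pairwise interfere (4-clique) ⇒ χ ≥ 4
  4-colouring: r0={p}  r1={d,q}  r2={f,h}  r3={w}
  χ = 4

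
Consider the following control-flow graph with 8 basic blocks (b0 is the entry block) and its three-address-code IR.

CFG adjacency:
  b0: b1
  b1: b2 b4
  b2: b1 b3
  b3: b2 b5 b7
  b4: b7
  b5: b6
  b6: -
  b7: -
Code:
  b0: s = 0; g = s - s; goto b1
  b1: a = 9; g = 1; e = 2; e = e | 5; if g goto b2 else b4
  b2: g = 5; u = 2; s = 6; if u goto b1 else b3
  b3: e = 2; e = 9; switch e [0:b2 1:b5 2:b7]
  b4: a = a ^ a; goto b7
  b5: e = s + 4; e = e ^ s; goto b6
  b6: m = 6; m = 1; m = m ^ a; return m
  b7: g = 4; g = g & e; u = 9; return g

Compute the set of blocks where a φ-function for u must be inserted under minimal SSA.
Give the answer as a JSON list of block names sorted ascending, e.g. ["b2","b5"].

Answer: ["b1", "b2", "b7"]

Working:
idom tree: b1←b0 b2←b1 b3←b2 b4←b1 b5←b3 b6←b5 b7←b1
Join-block Dom:
  b1: preds {b0,b2}: {b0} ∩ {b0,b1,b2} = {b0}; idom=b0
  b2: preds {b1,b3}: {b0,b1} ∩ {b0,b1,b2,b3} = {b0,b1}; idom=b1
  b7: preds {b3,b4}: {b0,b1,b2,b3} ∩ {b0,b1,b4} = {b0,b1}; idom=b1

Frontier:
  b1←b0: walk · to b0
  b1←b2: walk b2→b1 to b0
  b2←b1: walk · to b1
  b2←b3: walk b3→b2 to b1
  b7←b3: walk b3→b2 to b1
  b7←b4: walk b4 to b1
  b0 → ∅
  b1 → {b1}
  b2 → {b1,b2,b7}
  b3 → {b2,b7}
  b4 → {b7}
  b5 → ∅
  b6 → ∅
  b7 → ∅

φ for u: defs {b2,b7}
  DF⁺ = {b1,b2,b7}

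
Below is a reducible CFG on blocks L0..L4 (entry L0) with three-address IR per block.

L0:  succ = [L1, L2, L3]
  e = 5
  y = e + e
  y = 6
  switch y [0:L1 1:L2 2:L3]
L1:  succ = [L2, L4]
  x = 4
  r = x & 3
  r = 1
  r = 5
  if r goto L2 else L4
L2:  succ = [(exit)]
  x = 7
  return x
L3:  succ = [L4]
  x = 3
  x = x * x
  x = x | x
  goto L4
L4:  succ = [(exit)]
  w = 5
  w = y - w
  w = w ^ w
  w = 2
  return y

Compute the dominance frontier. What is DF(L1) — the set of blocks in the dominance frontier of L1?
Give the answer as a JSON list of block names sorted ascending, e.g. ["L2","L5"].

Answer: ["L2", "L4"]

Analysis:
idom tree: L1←L0 L2←L0 L3←L0 L4←L0
Dom∩ at merges:
  L2: preds {L0,L1}: {L0} ∩ {L0,L1} = {L0}; idom=L0
  L4: preds {L1,L3}: {L0,L1} ∩ {L0,L3} = {L0}; idom=L0

DF walk-up:
  join L2 pred L0: · stop@L0
  join L2 pred L1: L1 stop@L0
  join L4 pred L1: L1 stop@L0
  join L4 pred L3: L3 stop@L0
  L0 → ∅
  L1 → {L2,L4}
  L2 → ∅
  L3 → {L4}
  L4 → ∅

DF(L1) = ["L2", "L4"]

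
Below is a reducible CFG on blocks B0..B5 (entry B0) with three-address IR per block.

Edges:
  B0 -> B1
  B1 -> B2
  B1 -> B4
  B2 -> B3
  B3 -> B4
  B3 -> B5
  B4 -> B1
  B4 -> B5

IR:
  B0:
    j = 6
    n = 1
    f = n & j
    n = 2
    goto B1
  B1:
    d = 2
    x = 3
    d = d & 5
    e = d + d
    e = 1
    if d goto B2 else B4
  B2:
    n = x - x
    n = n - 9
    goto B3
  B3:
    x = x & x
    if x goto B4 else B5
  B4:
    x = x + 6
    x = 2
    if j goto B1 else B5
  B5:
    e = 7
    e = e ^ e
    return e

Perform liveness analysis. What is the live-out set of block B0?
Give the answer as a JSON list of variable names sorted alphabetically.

Answer: ["j"]

Analysis:
def/use:
  B0: {f,j,n} / ∅
  B1: {d,e,x} / ∅
  B2: {n} / {x}
  B3: {x} / {x}
  B4: {x} / {j,x}
  B5: {e} / ∅

Live sets:
  B0: in=∅ out={j}
  B1: in={j} out={j,x}
  B2: in={j,x} out={j,x}
  B3: in={j,x} out={j,x}
  B4: in={j,x} out={j}
  B5: in=∅ out=∅

live-out(B0) = ["j"]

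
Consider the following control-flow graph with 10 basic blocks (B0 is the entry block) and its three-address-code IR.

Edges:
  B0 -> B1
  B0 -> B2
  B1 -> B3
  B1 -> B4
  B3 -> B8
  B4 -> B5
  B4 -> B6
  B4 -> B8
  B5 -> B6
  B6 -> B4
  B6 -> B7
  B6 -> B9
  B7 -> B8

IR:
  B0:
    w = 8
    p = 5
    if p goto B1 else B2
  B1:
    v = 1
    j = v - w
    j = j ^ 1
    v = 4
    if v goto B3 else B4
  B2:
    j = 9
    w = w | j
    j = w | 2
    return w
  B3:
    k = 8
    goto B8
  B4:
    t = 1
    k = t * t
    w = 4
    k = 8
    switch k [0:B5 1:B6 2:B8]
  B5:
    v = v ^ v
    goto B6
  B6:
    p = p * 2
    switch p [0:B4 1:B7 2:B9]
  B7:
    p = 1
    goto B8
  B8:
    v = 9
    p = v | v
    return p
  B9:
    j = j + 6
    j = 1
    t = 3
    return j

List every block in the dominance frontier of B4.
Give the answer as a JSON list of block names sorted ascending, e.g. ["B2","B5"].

idom tree: B1←B0 B2←B0 B3←B1 B4←B1 B5←B4 B6←B4 B7←B6 B8←B1 B9←B6
Dom∩ at merges:
  B4: preds {B1,B6}: {B0,B1} ∩ {B0,B1,B4,B6} = {B0,B1}; idom=B1
  B6: preds {B4,B5}: {B0,B1,B4} ∩ {B0,B1,B4,B5} = {B0,B1,B4}; idom=B4
  B8: preds {B3,B4,B7}: {B0,B1,B3} ∩ {B0,B1,B4} ∩ {B0,B1,B4,B6,B7} = {B0,B1}; idom=B1

DF derivation:
  B4←B1: walk · to B1
  B4←B6: walk B6→B4 to B1
  B6←B4: walk · to B4
  B6←B5: walk B5 to B4
  B8←B3: walk B3 to B1
  B8←B4: walk B4 to B1
  B8←B7: walk B7→B6→B4 to B1
  B0 → ∅
  B1 → ∅
  B2 → ∅
  B3 → {B8}
  B4 → {B4,B8}
  B5 → {B6}
  B6 → {B4,B8}
  B7 → {B8}
  B8 → ∅
  B9 → ∅

DF(B4) = ["B4", "B8"]

Answer: ["B4", "B8"]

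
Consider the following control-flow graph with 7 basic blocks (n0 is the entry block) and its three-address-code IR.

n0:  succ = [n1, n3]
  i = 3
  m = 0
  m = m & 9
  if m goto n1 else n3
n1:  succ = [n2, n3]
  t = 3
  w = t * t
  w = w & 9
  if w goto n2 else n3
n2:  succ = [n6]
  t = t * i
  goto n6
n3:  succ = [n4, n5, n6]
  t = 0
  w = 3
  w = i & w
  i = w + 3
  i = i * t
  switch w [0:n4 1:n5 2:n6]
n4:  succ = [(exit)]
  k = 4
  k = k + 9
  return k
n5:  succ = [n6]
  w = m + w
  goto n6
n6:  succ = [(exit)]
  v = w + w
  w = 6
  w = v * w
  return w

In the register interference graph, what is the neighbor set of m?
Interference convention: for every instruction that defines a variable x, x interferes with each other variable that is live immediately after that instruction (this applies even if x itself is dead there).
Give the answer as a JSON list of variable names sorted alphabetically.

Answer: ["i", "t", "w"]

Working:
def/use:
  n0: def={i,m} ue=∅
  n1: def={t,w} ue=∅
  n2: def={t} ue={i,t}
  n3: def={i,t,w} ue={i}
  n4: def={k} ue=∅
  n5: def={w} ue={m,w}
  n6: def={v,w} ue={w}

Liveness:
  n0: in=∅ out={i,m}
  n1: in={i,m} out={i,m,t,w}
  n2: in={i,t,w} out={w}
  n3: in={i,m} out={m,w}
  n4: in=∅ out=∅
  n5: in={m,w} out={w}
  n6: in={w} out=∅

Conflict graph:
  i — {m,t,w}
  k — ∅
  m — {i,t,w}
  t — {i,m,w}
  v — {w}
  w — {i,m,t,v}

N(m) = ["i", "t", "w"]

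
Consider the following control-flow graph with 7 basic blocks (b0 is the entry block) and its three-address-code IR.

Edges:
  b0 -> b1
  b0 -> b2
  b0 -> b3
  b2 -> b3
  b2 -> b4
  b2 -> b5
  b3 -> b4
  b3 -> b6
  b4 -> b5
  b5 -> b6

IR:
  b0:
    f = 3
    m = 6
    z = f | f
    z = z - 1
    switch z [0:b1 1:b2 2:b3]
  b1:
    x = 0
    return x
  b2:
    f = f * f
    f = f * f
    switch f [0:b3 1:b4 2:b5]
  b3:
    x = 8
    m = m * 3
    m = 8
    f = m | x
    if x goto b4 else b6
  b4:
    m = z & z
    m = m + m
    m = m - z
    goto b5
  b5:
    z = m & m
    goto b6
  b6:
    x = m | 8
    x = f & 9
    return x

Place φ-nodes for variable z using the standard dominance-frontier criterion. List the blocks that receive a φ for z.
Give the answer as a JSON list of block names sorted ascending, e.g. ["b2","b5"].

idom tree: b1←b0 b2←b0 b3←b0 b4←b0 b5←b0 b6←b0
Dom∩ at merges:
  b3: preds {b0,b2}: {b0} ∩ {b0,b2} = {b0}; idom=b0
  b4: preds {b2,b3}: {b0,b2} ∩ {b0,b3} = {b0}; idom=b0
  b5: preds {b2,b4}: {b0,b2} ∩ {b0,b4} = {b0}; idom=b0
  b6: preds {b3,b5}: {b0,b3} ∩ {b0,b5} = {b0}; idom=b0

Frontier:
  join b3 pred b0: · stop@b0
  join b3 pred b2: b2 stop@b0
  join b4 pred b2: b2 stop@b0
  join b4 pred b3: b3 stop@b0
  join b5 pred b2: b2 stop@b0
  join b5 pred b4: b4 stop@b0
  join b6 pred b3: b3 stop@b0
  join b6 pred b5: b5 stop@b0
  b0: DF=∅
  b1: DF=∅
  b2: DF={b3,b4,b5}
  b3: DF={b4,b6}
  b4: DF={b5}
  b5: DF={b6}
  b6: DF=∅

φ for z: defs {b0,b5}
  DF⁺ = {b6}

Answer: ["b6"]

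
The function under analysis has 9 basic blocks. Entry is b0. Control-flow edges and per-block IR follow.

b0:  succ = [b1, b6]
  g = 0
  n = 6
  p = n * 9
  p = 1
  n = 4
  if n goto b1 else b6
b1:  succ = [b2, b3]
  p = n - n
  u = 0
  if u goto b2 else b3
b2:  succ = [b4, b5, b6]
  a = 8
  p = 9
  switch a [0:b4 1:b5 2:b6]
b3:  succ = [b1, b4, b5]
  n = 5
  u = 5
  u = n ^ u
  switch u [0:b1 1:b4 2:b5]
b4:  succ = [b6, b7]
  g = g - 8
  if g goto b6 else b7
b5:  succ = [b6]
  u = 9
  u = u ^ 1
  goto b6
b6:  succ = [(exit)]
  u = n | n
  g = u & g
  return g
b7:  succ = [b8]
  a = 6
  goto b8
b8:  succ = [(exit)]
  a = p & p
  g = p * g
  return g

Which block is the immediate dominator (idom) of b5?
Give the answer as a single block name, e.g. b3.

idom tree: b1←b0 b2←b1 b3←b1 b4←b1 b5←b1 b6←b0 b7←b4 b8←b7
Dom∩ at merges:
  b1: preds {b0,b3}: {b0} ∩ {b0,b1,b3} = {b0}; idom=b0
  b4: preds {b2,b3}: {b0,b1,b2} ∩ {b0,b1,b3} = {b0,b1}; idom=b1
  b5: preds {b2,b3}: {b0,b1,b2} ∩ {b0,b1,b3} = {b0,b1}; idom=b1
  b6: preds {b0,b2,b4,b5}: {b0} ∩ {b0,b1,b2} ∩ {b0,b1,b4} ∩ {b0,b1,b5} = {b0}; idom=b0

idom(b5) = b1

Answer: b1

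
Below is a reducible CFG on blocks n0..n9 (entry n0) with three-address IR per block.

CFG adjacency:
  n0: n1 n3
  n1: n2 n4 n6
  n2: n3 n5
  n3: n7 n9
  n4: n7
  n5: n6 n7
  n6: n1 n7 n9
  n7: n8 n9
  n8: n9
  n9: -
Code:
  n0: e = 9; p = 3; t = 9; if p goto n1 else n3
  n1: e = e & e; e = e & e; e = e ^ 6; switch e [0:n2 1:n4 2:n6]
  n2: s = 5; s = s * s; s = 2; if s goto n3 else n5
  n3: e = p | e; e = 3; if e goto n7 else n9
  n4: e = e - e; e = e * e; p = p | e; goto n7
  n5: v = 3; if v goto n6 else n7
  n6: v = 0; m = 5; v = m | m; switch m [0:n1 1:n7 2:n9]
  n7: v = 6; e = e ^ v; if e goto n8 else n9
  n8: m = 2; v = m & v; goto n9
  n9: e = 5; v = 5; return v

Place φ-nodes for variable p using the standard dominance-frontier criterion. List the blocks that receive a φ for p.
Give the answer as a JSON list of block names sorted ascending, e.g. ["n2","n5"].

idom tree: n1←n0 n2←n1 n3←n0 n4←n1 n5←n2 n6←n1 n7←n0 n8←n7 n9←n0
Dom∩ at merges:
  n1: preds {n0,n6}: {n0} ∩ {n0,n1,n6} = {n0}; idom=n0
  n3: preds {n0,n2}: {n0} ∩ {n0,n1,n2} = {n0}; idom=n0
  n6: preds {n1,n5}: {n0,n1} ∩ {n0,n1,n2,n5} = {n0,n1}; idom=n1
  n7: preds {n3,n4,n5,n6}: {n0,n3} ∩ {n0,n1,n4} ∩ {n0,n1,n2,n5} ∩ {n0,n1,n6} = {n0}; idom=n0
  n9: preds {n3,n6,n7,n8}: {n0,n3} ∩ {n0,n1,n6} ∩ {n0,n7} ∩ {n0,n7,n8} = {n0}; idom=n0

DF walk-up:
  join n1 pred n0: · stop@n0
  join n1 pred n6: n6→n1 stop@n0
  join n3 pred n0: · stop@n0
  join n3 pred n2: n2→n1 stop@n0
  join n6 pred n1: · stop@n1
  join n6 pred n5: n5→n2 stop@n1
  join n7 pred n3: n3 stop@n0
  join n7 pred n4: n4→n1 stop@n0
  join n7 pred n5: n5→n2→n1 stop@n0
  join n7 pred n6: n6→n1 stop@n0
  join n9 pred n3: n3 stop@n0
  join n9 pred n6: n6→n1 stop@n0
  join n9 pred n7: n7 stop@n0
  join n9 pred n8: n8→n7 stop@n0
  n0 → ∅
  n1 → {n1,n3,n7,n9}
  n2 → {n3,n6,n7}
  n3 → {n7,n9}
  n4 → {n7}
  n5 → {n6,n7}
  n6 → {n1,n7,n9}
  n7 → {n9}
  n8 → {n9}
  n9 → ∅

φ for p: defs {n0,n4}
  DF⁺ = {n7,n9}

Answer: ["n7", "n9"]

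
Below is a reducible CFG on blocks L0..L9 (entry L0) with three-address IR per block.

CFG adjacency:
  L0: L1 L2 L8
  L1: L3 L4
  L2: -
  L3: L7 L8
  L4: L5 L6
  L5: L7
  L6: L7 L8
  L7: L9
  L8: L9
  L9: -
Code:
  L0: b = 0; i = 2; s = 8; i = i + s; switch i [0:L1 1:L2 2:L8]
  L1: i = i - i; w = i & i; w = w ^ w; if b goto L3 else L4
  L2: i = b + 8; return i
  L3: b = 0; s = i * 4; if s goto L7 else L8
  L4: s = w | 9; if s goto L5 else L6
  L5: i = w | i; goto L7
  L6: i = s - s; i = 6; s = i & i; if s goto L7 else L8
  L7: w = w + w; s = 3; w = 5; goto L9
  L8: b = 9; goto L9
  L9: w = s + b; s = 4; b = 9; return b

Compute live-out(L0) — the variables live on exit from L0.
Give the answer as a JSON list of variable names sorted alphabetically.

Answer: ["b", "i", "s"]

Working:
Per-block:
  L0: def={b,i,s} ue=∅
  L1: def={i,w} ue={b,i}
  L2: def={i} ue={b}
  L3: def={b,s} ue={i}
  L4: def={s} ue={w}
  L5: def={i} ue={i,w}
  L6: def={i,s} ue={s}
  L7: def={s,w} ue={w}
  L8: def={b} ue=∅
  L9: def={b,s,w} ue={b,s}

Live sets:
  L0: in=∅ out={b,i,s}
  L1: in={b,i} out={b,i,w}
  L2: in={b} out=∅
  L3: in={i,w} out={b,s,w}
  L4: in={b,i,w} out={b,i,s,w}
  L5: in={b,i,w} out={b,w}
  L6: in={b,s,w} out={b,s,w}
  L7: in={b,w} out={b,s}
  L8: in={s} out={b,s}
  L9: in={b,s} out=∅

live-out(L0) = ["b", "i", "s"]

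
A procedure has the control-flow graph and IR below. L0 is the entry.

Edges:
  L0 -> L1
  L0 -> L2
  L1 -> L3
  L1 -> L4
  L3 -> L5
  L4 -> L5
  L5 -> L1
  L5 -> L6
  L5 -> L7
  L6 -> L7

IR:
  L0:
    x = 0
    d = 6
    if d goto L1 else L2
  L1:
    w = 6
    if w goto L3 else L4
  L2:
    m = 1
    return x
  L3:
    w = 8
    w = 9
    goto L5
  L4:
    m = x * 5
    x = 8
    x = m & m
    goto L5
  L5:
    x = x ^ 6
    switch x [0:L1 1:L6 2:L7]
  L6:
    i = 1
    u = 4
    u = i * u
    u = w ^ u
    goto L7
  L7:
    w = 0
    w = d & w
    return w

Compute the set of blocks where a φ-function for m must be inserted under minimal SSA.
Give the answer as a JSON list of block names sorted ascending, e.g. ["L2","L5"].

idom tree: L1←L0 L2←L0 L3←L1 L4←L1 L5←L1 L6←L5 L7←L5
Join-block Dom:
  L1: preds {L0,L5}: {L0} ∩ {L0,L1,L5} = {L0}; idom=L0
  L5: preds {L3,L4}: {L0,L1,L3} ∩ {L0,L1,L4} = {L0,L1}; idom=L1
  L7: preds {L5,L6}: {L0,L1,L5} ∩ {L0,L1,L5,L6} = {L0,L1,L5}; idom=L5

Frontier:
  join L1 pred L0: · stop@L0
  join L1 pred L5: L5→L1 stop@L0
  join L5 pred L3: L3 stop@L1
  join L5 pred L4: L4 stop@L1
  join L7 pred L5: · stop@L5
  join L7 pred L6: L6 stop@L5
  L0: DF=∅
  L1: DF={L1}
  L2: DF=∅
  L3: DF={L5}
  L4: DF={L5}
  L5: DF={L1}
  L6: DF={L7}
  L7: DF=∅

φ for m: defs {L2,L4}
  DF⁺ = {L1,L5}

Answer: ["L1", "L5"]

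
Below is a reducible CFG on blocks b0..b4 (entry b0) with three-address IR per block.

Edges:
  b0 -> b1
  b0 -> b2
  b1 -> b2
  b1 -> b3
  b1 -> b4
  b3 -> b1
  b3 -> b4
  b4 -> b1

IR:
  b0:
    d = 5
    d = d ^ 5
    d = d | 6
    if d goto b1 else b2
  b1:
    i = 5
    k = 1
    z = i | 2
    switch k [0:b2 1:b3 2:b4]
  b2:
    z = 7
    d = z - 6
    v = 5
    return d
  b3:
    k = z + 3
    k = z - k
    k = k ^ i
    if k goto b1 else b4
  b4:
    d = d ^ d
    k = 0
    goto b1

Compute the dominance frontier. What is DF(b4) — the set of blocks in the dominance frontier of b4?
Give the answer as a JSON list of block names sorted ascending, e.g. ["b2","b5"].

idom tree: b1←b0 b2←b0 b3←b1 b4←b1
Dom∩ at merges:
  b1: preds {b0,b3,b4}: {b0} ∩ {b0,b1,b3} ∩ {b0,b1,b4} = {b0}; idom=b0
  b2: preds {b0,b1}: {b0} ∩ {b0,b1} = {b0}; idom=b0
  b4: preds {b1,b3}: {b0,b1} ∩ {b0,b1,b3} = {b0,b1}; idom=b1

DF walk-up:
  join b1 pred b0: · stop@b0
  join b1 pred b3: b3→b1 stop@b0
  join b1 pred b4: b4→b1 stop@b0
  join b2 pred b0: · stop@b0
  join b2 pred b1: b1 stop@b0
  join b4 pred b1: · stop@b1
  join b4 pred b3: b3 stop@b1
  b0: DF=∅
  b1: DF={b1,b2}
  b2: DF=∅
  b3: DF={b1,b4}
  b4: DF={b1}

DF(b4) = ["b1"]

Answer: ["b1"]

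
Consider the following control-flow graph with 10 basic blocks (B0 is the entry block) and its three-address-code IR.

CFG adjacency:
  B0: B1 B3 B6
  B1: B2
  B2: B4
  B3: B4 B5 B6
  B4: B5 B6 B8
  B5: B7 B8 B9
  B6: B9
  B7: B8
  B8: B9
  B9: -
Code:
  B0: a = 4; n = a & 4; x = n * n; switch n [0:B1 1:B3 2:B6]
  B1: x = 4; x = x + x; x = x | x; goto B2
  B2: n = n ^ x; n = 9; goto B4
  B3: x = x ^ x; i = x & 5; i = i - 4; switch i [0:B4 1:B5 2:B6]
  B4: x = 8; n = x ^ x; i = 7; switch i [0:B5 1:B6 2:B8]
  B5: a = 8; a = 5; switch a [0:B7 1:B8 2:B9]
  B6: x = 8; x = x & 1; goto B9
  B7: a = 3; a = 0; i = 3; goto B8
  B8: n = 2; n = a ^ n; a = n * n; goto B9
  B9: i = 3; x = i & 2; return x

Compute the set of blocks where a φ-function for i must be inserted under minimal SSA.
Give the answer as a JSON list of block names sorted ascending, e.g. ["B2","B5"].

idom tree: B1←B0 B2←B1 B3←B0 B4←B0 B5←B0 B6←B0 B7←B5 B8←B0 B9←B0
Join-block Dom:
  B4: preds {B2,B3}: {B0,B1,B2} ∩ {B0,B3} = {B0}; idom=B0
  B5: preds {B3,B4}: {B0,B3} ∩ {B0,B4} = {B0}; idom=B0
  B6: preds {B0,B3,B4}: {B0} ∩ {B0,B3} ∩ {B0,B4} = {B0}; idom=B0
  B8: preds {B4,B5,B7}: {B0,B4} ∩ {B0,B5} ∩ {B0,B5,B7} = {B0}; idom=B0
  B9: preds {B5,B6,B8}: {B0,B5} ∩ {B0,B6} ∩ {B0,B8} = {B0}; idom=B0

DF derivation:
  B4←B2: walk B2→B1 to B0
  B4←B3: walk B3 to B0
  B5←B3: walk B3 to B0
  B5←B4: walk B4 to B0
  B6←B0: walk · to B0
  B6←B3: walk B3 to B0
  B6←B4: walk B4 to B0
  B8←B4: walk B4 to B0
  B8←B5: walk B5 to B0
  B8←B7: walk B7→B5 to B0
  B9←B5: walk B5 to B0
  B9←B6: walk B6 to B0
  B9←B8: walk B8 to B0
  B0 → ∅
  B1 → {B4}
  B2 → {B4}
  B3 → {B4,B5,B6}
  B4 → {B5,B6,B8}
  B5 → {B8,B9}
  B6 → {B9}
  B7 → {B8}
  B8 → {B9}
  B9 → ∅

φ for i: defs {B3,B4,B7,B9}
  DF⁺ = {B4,B5,B6,B8,B9}

Answer: ["B4", "B5", "B6", "B8", "B9"]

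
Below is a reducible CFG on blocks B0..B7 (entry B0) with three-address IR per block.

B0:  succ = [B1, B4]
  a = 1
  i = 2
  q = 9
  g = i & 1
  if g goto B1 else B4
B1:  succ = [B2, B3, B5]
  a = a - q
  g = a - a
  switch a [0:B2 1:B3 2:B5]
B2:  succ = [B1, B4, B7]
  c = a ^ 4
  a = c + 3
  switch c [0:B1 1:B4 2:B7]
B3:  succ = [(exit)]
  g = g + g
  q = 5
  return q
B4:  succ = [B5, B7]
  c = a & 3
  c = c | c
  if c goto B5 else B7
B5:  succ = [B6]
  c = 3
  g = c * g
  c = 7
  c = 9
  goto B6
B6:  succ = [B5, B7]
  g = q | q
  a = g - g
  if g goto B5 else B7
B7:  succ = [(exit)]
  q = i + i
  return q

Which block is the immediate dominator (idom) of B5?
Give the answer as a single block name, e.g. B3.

idom tree: B1←B0 B2←B1 B3←B1 B4←B0 B5←B0 B6←B5 B7←B0
Dom∩ at merges:
  B1: preds {B0,B2}: {B0} ∩ {B0,B1,B2} = {B0}; idom=B0
  B4: preds {B0,B2}: {B0} ∩ {B0,B1,B2} = {B0}; idom=B0
  B5: preds {B1,B4,B6}: {B0,B1} ∩ {B0,B4} ∩ {B0,B5,B6} = {B0}; idom=B0
  B7: preds {B2,B4,B6}: {B0,B1,B2} ∩ {B0,B4} ∩ {B0,B5,B6} = {B0}; idom=B0

idom(B5) = B0

Answer: B0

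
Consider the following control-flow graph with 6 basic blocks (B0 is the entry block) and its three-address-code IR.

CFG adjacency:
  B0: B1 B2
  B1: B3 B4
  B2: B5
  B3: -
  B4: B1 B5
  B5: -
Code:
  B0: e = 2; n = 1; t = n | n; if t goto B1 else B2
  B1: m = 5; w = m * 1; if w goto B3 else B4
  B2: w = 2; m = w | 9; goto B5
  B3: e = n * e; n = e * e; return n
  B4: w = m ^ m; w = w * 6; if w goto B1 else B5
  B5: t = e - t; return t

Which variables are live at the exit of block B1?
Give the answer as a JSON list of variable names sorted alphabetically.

Answer: ["e", "m", "n", "t"]

Analysis:
Block summaries:
  B0 def {e,n,t} use ∅
  B1 def {m,w} use ∅
  B2 def {m,w} use ∅
  B3 def {e,n} use {e,n}
  B4 def {w} use {m}
  B5 def {t} use {e,t}

Live sets:
  live B0: ∅→{e,n,t}
  live B1: {e,n,t}→{e,m,n,t}
  live B2: {e,t}→{e,t}
  live B3: {e,n}→∅
  live B4: {e,m,n,t}→{e,n,t}
  live B5: {e,t}→∅

live-out(B1) = ["e", "m", "n", "t"]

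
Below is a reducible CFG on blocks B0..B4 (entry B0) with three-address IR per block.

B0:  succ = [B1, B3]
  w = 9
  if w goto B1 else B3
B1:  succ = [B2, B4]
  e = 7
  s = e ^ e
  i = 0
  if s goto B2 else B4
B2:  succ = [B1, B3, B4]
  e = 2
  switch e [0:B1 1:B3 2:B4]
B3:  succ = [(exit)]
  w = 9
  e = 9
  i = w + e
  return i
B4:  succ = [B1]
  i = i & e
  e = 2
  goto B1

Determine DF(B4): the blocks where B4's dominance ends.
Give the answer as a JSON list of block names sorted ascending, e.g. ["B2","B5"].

idom tree: B1←B0 B2←B1 B3←B0 B4←B1
Dom∩ at merges:
  B1: preds {B0,B2,B4}: {B0} ∩ {B0,B1,B2} ∩ {B0,B1,B4} = {B0}; idom=B0
  B3: preds {B0,B2}: {B0} ∩ {B0,B1,B2} = {B0}; idom=B0
  B4: preds {B1,B2}: {B0,B1} ∩ {B0,B1,B2} = {B0,B1}; idom=B1

Frontier:
  B1←B0: walk · to B0
  B1←B2: walk B2→B1 to B0
  B1←B4: walk B4→B1 to B0
  B3←B0: walk · to B0
  B3←B2: walk B2→B1 to B0
  B4←B1: walk · to B1
  B4←B2: walk B2 to B1
  B0: DF=∅
  B1: DF={B1,B3}
  B2: DF={B1,B3,B4}
  B3: DF=∅
  B4: DF={B1}

DF(B4) = ["B1"]

Answer: ["B1"]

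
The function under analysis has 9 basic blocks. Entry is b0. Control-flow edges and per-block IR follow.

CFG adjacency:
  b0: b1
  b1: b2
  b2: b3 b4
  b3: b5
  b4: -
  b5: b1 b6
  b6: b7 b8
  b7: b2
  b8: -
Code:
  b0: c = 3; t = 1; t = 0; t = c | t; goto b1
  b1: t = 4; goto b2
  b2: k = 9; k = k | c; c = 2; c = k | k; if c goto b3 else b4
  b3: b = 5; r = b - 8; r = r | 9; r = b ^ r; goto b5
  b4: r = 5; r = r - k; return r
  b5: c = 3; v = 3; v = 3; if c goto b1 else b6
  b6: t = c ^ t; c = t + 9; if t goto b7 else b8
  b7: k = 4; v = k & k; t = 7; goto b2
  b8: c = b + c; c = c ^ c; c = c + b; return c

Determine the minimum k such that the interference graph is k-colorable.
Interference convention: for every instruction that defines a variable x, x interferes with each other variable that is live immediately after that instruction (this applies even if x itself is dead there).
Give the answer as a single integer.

def/use:
  b0: {c,t} / ∅
  b1: {t} / ∅
  b2: {c,k} / {c}
  b3: {b,r} / ∅
  b4: {r} / {k}
  b5: {c,v} / ∅
  b6: {c,t} / {c,t}
  b7: {k,t,v} / ∅
  b8: {c} / {b,c}

Backward fixpoint:
  b0: in=∅ out={c}
  b1: in={c} out={c,t}
  b2: in={c,t} out={k,t}
  b3: in={t} out={b,t}
  b4: in={k} out=∅
  b5: in={b,t} out={b,c,t}
  b6: in={b,c,t} out={b,c}
  b7: in={c} out={c,t}
  b8: in={b,c} out=∅

Interfere edges:
  b↔{c,r,t,v}
  c↔{b,k,t,v}
  k↔{c,r,t}
  r↔{b,k,t}
  t↔{b,c,k,r,v}
  v↔{b,c,t}

Colouring:
  clique {b,c,t,v} ⇒ need ≥ 4
  4-colouring: c0={t}  c1={b,k}  c2={c,r}  c3={v}
  χ = 4

Answer: 4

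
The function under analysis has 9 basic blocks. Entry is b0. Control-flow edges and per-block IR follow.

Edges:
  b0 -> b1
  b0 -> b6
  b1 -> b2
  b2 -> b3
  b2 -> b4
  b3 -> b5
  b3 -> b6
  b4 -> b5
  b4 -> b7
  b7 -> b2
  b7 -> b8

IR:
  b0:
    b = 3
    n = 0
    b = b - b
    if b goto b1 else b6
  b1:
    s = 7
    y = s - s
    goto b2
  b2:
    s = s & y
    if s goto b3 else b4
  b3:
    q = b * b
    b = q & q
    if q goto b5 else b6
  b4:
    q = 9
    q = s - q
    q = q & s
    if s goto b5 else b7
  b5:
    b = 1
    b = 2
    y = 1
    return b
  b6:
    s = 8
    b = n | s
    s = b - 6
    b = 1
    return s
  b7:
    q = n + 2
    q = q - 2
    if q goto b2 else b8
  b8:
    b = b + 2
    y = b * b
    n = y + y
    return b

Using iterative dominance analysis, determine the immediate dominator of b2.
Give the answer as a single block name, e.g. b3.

Answer: b1

Working:
idom tree: b1←b0 b2←b1 b3←b2 b4←b2 b5←b2 b6←b0 b7←b4 b8←b7
Dom∩ at merges:
  b2: preds {b1,b7}: {b0,b1} ∩ {b0,b1,b2,b4,b7} = {b0,b1}; idom=b1
  b5: preds {b3,b4}: {b0,b1,b2,b3} ∩ {b0,b1,b2,b4} = {b0,b1,b2}; idom=b2
  b6: preds {b0,b3}: {b0} ∩ {b0,b1,b2,b3} = {b0}; idom=b0

idom(b2) = b1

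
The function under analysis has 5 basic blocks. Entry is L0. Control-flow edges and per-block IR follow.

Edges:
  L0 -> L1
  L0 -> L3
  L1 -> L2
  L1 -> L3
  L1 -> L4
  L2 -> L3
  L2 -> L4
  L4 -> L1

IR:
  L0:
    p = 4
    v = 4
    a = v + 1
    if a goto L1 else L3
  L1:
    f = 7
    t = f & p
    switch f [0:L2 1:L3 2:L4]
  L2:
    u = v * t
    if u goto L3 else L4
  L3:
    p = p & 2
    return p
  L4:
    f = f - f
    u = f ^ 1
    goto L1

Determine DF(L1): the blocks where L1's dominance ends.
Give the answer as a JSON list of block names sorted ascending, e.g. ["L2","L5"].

idom tree: L1←L0 L2←L1 L3←L0 L4←L1
Dom at joins:
  L1: preds {L0,L4}: {L0} ∩ {L0,L1,L4} = {L0}; idom=L0
  L3: preds {L0,L1,L2}: {L0} ∩ {L0,L1} ∩ {L0,L1,L2} = {L0}; idom=L0
  L4: preds {L1,L2}: {L0,L1} ∩ {L0,L1,L2} = {L0,L1}; idom=L1

DF walk-up:
  L1←L0: walk · to L0
  L1←L4: walk L4→L1 to L0
  L3←L0: walk · to L0
  L3←L1: walk L1 to L0
  L3←L2: walk L2→L1 to L0
  L4←L1: walk · to L1
  L4←L2: walk L2 to L1
  DF(L0)=∅
  DF(L1)={L1,L3}
  DF(L2)={L3,L4}
  DF(L3)=∅
  DF(L4)={L1}

DF(L1) = ["L1", "L3"]

Answer: ["L1", "L3"]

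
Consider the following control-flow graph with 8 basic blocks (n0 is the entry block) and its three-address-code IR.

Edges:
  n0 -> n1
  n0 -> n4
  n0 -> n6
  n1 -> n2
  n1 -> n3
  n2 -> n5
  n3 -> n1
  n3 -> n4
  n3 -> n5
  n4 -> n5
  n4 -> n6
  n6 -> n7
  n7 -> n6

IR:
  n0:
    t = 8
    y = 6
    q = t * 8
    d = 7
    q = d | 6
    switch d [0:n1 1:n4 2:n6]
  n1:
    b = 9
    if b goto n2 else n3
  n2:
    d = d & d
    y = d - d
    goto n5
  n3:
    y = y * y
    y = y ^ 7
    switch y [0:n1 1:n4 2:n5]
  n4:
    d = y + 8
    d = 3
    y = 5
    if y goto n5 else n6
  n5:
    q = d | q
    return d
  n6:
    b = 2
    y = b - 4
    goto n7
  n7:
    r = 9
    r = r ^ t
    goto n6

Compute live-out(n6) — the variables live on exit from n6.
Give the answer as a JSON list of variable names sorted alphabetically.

Block summaries:
  n0: {d,q,t,y} / ∅
  n1: {b} / ∅
  n2: {d,y} / {d}
  n3: {y} / {y}
  n4: {d,y} / {y}
  n5: {q} / {d,q}
  n6: {b,y} / ∅
  n7: {r} / {t}

Backward fixpoint:
  n0 li=∅ lo={d,q,t,y}
  n1 li={d,q,t,y} lo={d,q,t,y}
  n2 li={d,q} lo={d,q}
  n3 li={d,q,t,y} lo={d,q,t,y}
  n4 li={q,t,y} lo={d,q,t}
  n5 li={d,q} lo=∅
  n6 li={t} lo={t}
  n7 li={t} lo={t}

live-out(n6) = ["t"]

Answer: ["t"]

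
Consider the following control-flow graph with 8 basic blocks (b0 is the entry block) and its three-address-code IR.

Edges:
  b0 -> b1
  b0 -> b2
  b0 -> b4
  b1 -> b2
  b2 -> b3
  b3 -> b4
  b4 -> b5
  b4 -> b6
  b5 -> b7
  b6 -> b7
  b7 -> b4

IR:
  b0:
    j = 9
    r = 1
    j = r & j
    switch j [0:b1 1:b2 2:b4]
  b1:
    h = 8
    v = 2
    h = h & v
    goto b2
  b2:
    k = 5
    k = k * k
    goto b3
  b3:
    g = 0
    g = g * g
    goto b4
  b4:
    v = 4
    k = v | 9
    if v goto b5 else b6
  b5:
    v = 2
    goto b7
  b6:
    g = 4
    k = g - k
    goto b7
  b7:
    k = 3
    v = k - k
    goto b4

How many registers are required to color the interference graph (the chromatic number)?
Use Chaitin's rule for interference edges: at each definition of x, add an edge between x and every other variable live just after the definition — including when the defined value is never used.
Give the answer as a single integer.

Answer: 2

Analysis:
Per-block:
  b0: {j,r} / ∅
  b1: {h,v} / ∅
  b2: {k} / ∅
  b3: {g} / ∅
  b4: {k,v} / ∅
  b5: {v} / ∅
  b6: {g,k} / {k}
  b7: {k,v} / ∅

Backward fixpoint:
  live b0: ∅→∅
  live b1: ∅→∅
  live b2: ∅→∅
  live b3: ∅→∅
  live b4: ∅→{k}
  live b5: ∅→∅
  live b6: {k}→∅
  live b7: ∅→∅

Interference:
  g: {k}
  h: {v}
  j: {r}
  k: {g,v}
  r: {j}
  v: {h,k}

Colouring:
  clique {g,k} ⇒ need ≥ 2
  assign g→R1 h→R0 j→R0 k→R0 r→R1 v→R1 — no edge inside a register ⇒ χ ≤ 2
  χ = 2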